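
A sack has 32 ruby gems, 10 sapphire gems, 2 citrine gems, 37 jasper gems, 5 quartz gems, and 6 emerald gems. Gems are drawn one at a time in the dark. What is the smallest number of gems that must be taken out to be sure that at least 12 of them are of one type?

Put each drawn gem into a box by type. The largest draw with every box below 12 takes min(count, 11) from each type; types with fewer than 11 contribute all they have.
Σ min(cᵢ, 11) = 11 + 10 + 2 + 11 + 5 + 6 = 45.
Draw number 45 + 1 = 46 must push one box to 12.

46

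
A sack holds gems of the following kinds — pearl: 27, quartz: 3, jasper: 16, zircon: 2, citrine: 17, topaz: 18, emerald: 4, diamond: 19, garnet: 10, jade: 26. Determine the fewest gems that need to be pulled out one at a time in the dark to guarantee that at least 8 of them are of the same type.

By the pigeonhole principle, the 10 types are the holes; the gems drawn are the pigeons.
To avoid 8 of any one type, the worst case takes at most 7 of each type, or every gem of a type that has fewer than 7.
That gives 7 + 3 + 7 + 2 + 7 + 7 + 4 + 7 + 7 + 7 = 58 gems with no type reaching 8.
The next gem forces some type to 8, so 58 + 1 = 59.

59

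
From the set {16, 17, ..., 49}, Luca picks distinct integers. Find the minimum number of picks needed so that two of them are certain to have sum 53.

24

Group the elements by complementary pair {x, 53−x}: {16,37}, {17,36}, {18,35}, …, giving 11 two-element pairs and 12 integers whose partner 53−x falls outside [16,49].
Treating each of those 23 groups as a pigeonhole, one can pick one integer per group — 23 integers — with no two summing to 53.
The 24th integer lands in an occupied pair, forcing a sum of 53.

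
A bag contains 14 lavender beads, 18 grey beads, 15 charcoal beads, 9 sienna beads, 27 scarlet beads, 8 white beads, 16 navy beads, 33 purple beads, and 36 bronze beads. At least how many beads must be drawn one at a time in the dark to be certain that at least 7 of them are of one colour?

55

An adversary could hand out at most 6 beads per colour: 6 + 6 + 6 + 6 + 6 + 6 + 6 + 6 + 6 = 54 beads and still no colour has 7.
By pigeonhole, one more bead lands in a colour already at 6, so 55 draws are enough and 54 are not.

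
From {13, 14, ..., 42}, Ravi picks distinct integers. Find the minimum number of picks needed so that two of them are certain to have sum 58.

A set avoiding the sum 58 can contain at most one of each pair {x, 58−x}, plus the 4 elements whose complement lies outside the range or equal to its own complement.
The integers 13, …, 29 (17 of them) are such a set: any two sum to at least 13+14 = 27 and at most 28+29 = 57 < 58.
Any 18th integer completes one of the 13 pairs, so 18 choices force a sum of 58.

18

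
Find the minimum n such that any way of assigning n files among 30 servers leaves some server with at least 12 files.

With 330 files one could put exactly 11 in each of the 30 servers, and no server would reach 12.
Pigeonhole: one more file must land in a server that already has 11, giving it 12.
So 30 × 11 + 1 = 331 files are required.

331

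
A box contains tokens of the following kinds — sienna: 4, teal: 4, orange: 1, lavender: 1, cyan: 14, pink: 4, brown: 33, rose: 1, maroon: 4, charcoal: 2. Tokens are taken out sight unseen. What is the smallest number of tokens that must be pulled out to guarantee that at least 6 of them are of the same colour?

32

By the pigeonhole principle, put each drawn token into a box by colour. The largest draw with every box below 6 takes min(count, 5) from each colour; colours with fewer than 5 contribute all they have.
Σ min(cᵢ, 5) = 4 + 4 + 1 + 1 + 5 + 4 + 5 + 1 + 4 + 2 = 31.
Draw number 31 + 1 = 32 must push one box to 6.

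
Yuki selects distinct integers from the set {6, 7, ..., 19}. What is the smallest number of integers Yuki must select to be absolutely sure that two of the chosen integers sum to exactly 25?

8

Two chosen integers sum to 25 exactly when both halves of some pair {x, 25−x} with 6 ≤ x ≤ 25−x ≤ 19 are chosen — 7 such pairs.
Every element belongs to one of those pairs, so the worst case picks one from each: 7 integers.
The 8th integer has to be the second member of some pair, so 7 + 1 = 8.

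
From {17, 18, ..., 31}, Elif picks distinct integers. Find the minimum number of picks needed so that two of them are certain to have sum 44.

11

Group the elements by complementary pair {x, 44−x}: {17,27}, {18,26}, {19,25}, …, giving 5 two-element pairs, the single value 22 (it cannot pair with itself since the integers are distinct), and 4 integers whose partner 44−x falls outside [17,31].
Treating each of those 10 groups as a pigeonhole, one can pick one integer per group — 10 integers — with no two summing to 44.
The 11th integer lands in an occupied pair, forcing a sum of 44.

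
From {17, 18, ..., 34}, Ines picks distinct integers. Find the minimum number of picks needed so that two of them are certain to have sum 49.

Two chosen integers sum to 49 exactly when both halves of some pair {x, 49−x} with 17 ≤ x ≤ 49−x ≤ 32 are chosen — 8 such pairs.
The remaining 2 elements (those with no distinct partner in range) can never complete a 49-sum, so the worst case takes all of them and one from each pair: 2 + 8 = 10.
By pigeonhole, the 11th integer has to be the second member of some pair, so 10 + 1 = 11.

11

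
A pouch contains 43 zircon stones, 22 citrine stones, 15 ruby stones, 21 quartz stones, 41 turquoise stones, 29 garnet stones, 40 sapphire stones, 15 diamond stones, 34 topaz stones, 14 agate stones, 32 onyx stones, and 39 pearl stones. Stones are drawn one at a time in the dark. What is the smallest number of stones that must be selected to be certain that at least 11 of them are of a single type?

121

An adversary could hand out at most 10 stones per type: 10 + 10 + 10 + 10 + 10 + 10 + 10 + 10 + 10 + 10 + 10 + 10 = 120 stones and still no type has 11.
By the pigeonhole principle, one more stone lands in a type already at 10, so 121 draws are enough and 120 are not.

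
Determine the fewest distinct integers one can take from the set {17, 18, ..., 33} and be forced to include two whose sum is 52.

Group the elements by complementary pair {x, 52−x}: {19,33}, {20,32}, {21,31}, …, giving 7 two-element pairs, the single value 26 (it cannot pair with itself since the integers are distinct), and 2 integers whose partner 52−x falls outside [17,33].
Pigeonhole: treating each of those 10 groups as a pigeonhole, one can pick one integer per group — 10 integers — with no two summing to 52.
The 11th integer lands in an occupied pair, forcing a sum of 52.

11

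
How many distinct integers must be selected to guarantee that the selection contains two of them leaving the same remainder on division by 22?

23

Pigeonhole: the 22 residue classes mod 22 are the pigeonholes.
With 22 integers one could put 1 in each residue class and have no class reach 2.
The 23rd integer pushes some class to 2, so 22·1 + 1 = 23.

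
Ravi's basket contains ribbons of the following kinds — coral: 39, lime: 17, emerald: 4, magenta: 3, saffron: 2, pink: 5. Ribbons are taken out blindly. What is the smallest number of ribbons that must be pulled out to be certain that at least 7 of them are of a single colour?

27

By the pigeonhole principle, the 6 colours are the holes; the ribbons drawn are the pigeons.
To avoid 7 of any one colour, the worst case takes at most 6 of each colour, or every ribbon of a colour that has fewer than 6.
That gives 6 + 6 + 4 + 3 + 2 + 5 = 26 ribbons with no colour reaching 7.
The next ribbon forces some colour to 7, so 26 + 1 = 27.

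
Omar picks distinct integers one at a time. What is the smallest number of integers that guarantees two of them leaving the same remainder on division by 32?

33

By pigeonhole, the 32 residue classes mod 32 are the pigeonholes.
With 32 integers one could put 1 in each residue class and have no class reach 2.
The 33rd integer pushes some class to 2, so 32·1 + 1 = 33.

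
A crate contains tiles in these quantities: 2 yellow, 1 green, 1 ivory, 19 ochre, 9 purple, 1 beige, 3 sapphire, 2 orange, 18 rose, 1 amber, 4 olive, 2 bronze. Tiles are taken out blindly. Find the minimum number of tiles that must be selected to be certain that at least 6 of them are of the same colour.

The 12 colours are the holes; the tiles drawn are the pigeons.
To avoid 6 of any one colour, the worst case takes at most 5 of each colour, or every tile of a colour that has fewer than 5.
That gives 2 + 1 + 1 + 5 + 5 + 1 + 3 + 2 + 5 + 1 + 4 + 2 = 32 tiles with no colour reaching 6.
The next tile forces some colour to 6, so 32 + 1 = 33.

33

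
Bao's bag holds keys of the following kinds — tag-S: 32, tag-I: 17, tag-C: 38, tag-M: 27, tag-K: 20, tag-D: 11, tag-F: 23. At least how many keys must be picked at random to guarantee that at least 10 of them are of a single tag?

Put each drawn key into a box by tag. The largest draw with every box below 10 takes min(count, 9) from each tag.
Σ min(cᵢ, 9) = 9 + 9 + 9 + 9 + 9 + 9 + 9 = 63.
Draw number 63 + 1 = 64 must push one box to 10.

64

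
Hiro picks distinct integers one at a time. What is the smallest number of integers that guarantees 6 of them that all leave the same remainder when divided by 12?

By pigeonhole, the 12 residue classes mod 12 are the pigeonholes.
With 60 integers one could put 5 in each residue class and have no class reach 6.
The 61st integer pushes some class to 6, so 12·5 + 1 = 61.

61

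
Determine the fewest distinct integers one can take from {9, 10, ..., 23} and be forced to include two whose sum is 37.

A set avoiding the sum 37 can contain at most one of each pair {x, 37−x}, plus the 5 elements whose complement lies outside the range.
The integers 9, …, 18 (10 of them) are such a set: any two sum to at least 9+10 = 19 and at most 17+18 = 35 < 37.
Any 11th integer completes one of the 5 pairs, so 11 choices force a sum of 37.

11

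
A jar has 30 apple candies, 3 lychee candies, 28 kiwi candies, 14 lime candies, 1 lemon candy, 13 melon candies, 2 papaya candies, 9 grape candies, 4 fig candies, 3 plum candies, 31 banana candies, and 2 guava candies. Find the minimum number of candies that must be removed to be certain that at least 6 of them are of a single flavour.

By pigeonhole, the 12 flavours are the holes; the candies drawn are the pigeons.
To avoid 6 of any one flavour, the worst case takes at most 5 of each flavour, or every candy of a flavour that has fewer than 5.
That gives 5 + 3 + 5 + 5 + 1 + 5 + 2 + 5 + 4 + 3 + 5 + 2 = 45 candies with no flavour reaching 6.
The next candy forces some flavour to 6, so 45 + 1 = 46.

46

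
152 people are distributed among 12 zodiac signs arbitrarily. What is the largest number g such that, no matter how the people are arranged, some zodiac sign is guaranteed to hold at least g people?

By pigeonhole, the 12 zodiac signs are the holes and the 152 people are the pigeons.
If every zodiac sign held at most 12 people, the total would be at most 12 × 12 = 144, which is less than 152.
So some zodiac sign holds at least ⌈152/12⌉ = 13 people.

13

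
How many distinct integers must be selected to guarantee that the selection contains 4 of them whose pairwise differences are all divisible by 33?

100

Integers whose pairwise differences are multiples of 33 are exactly those sharing a remainder mod 33. By pigeonhole, the 33 residue classes mod 33 are the pigeonholes.
With 99 integers one could put 3 in each residue class and have no class reach 4.
The 100th integer pushes some class to 4, so 33·3 + 1 = 100.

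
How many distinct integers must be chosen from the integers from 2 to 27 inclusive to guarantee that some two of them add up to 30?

Two chosen integers sum to 30 exactly when both halves of some pair {x, 30−x} with 3 ≤ x ≤ 30−x ≤ 27 are chosen — 12 such pairs.
The remaining 2 elements (those with no distinct partner in range) can never complete a 30-sum, so the worst case takes all of them and one from each pair: 2 + 12 = 14.
The 15th integer has to be the second member of some pair, so 14 + 1 = 15.

15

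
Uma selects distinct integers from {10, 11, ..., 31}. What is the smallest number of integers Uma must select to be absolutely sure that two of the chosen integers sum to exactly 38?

Group the elements by complementary pair {x, 38−x}: {10,28}, {11,27}, {12,26}, …, giving 9 two-element pairs, the single value 19 (it cannot pair with itself since the integers are distinct), and 3 integers whose partner 38−x falls outside [10,31].
By pigeonhole, treating each of those 13 groups as a pigeonhole, one can pick one integer per group — 13 integers — with no two summing to 38.
The 14th integer lands in an occupied pair, forcing a sum of 38.

14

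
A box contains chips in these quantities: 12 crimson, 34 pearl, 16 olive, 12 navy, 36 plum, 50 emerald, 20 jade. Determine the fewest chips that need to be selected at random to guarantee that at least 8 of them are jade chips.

In the worst case for collecting jade chips, every non-jade chip comes out first.
There are 12 + 34 + 16 + 12 + 36 + 50 = 160 non-jade chips altogether.
After those, each further chip must be jade, so 160 + 8 = 168 draws guarantee 8 jade chips.

168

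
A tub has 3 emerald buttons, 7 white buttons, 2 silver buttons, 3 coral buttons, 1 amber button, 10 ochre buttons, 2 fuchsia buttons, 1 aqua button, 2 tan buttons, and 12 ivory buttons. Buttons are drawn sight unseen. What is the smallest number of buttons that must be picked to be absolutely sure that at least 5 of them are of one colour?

27

Pigeonhole: the 10 colours are the holes; the buttons drawn are the pigeons.
To avoid 5 of any one colour, the worst case takes at most 4 of each colour, or every button of a colour that has fewer than 4.
That gives 3 + 4 + 2 + 3 + 1 + 4 + 2 + 1 + 2 + 4 = 26 buttons with no colour reaching 5.
The next button forces some colour to 5, so 26 + 1 = 27.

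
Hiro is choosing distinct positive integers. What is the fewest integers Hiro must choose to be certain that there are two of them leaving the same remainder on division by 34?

35

The 34 residue classes mod 34 are the pigeonholes.
With 34 integers one could put 1 in each residue class and have no class reach 2.
The 35th integer pushes some class to 2, so 34·1 + 1 = 35.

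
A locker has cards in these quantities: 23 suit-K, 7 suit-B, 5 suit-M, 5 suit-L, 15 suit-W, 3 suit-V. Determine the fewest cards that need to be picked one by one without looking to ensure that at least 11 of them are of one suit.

Put each drawn card into a box by suit. The largest draw with every box below 11 takes min(count, 10) from each suit; suits with fewer than 10 contribute all they have.
Σ min(cᵢ, 10) = 10 + 7 + 5 + 5 + 10 + 3 = 40.
Draw number 40 + 1 = 41 must push one box to 11.

41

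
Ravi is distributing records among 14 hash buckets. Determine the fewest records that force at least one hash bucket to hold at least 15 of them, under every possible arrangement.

197

With 196 records one could put exactly 14 in each of the 14 hash buckets, and no hash bucket would reach 15.
Pigeonhole: one more record must land in a hash bucket that already has 14, giving it 15.
So 14 × 14 + 1 = 197 records are required.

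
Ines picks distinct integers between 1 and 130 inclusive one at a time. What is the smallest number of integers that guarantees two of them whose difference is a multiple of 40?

Integers whose pairwise differences are multiples of 40 are exactly those sharing a remainder mod 40. The 40 residue classes mod 40 are the pigeonholes.
With 40 integers one could put 1 in each residue class and have no class reach 2.
The 41st integer pushes some class to 2, so 40·1 + 1 = 41.

41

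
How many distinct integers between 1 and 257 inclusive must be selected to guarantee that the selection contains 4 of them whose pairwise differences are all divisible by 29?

Integers whose pairwise differences are multiples of 29 are exactly those sharing a remainder mod 29. By the pigeonhole principle, the 29 residue classes mod 29 are the pigeonholes.
With 87 integers one could put 3 in each residue class and have no class reach 4.
The 88th integer pushes some class to 4, so 29·3 + 1 = 88.

88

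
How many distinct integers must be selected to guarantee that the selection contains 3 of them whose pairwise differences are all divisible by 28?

Integers whose pairwise differences are multiples of 28 are exactly those sharing a remainder mod 28. By pigeonhole, the 28 residue classes mod 28 are the pigeonholes.
With 56 integers one could put 2 in each residue class and have no class reach 3.
The 57th integer pushes some class to 3, so 28·2 + 1 = 57.

57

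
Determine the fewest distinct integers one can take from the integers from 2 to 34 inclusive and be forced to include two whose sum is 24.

Group the elements by complementary pair {x, 24−x}: {2,22}, {3,21}, {4,20}, …, giving 10 two-element pairs; the single value 12 (it cannot pair with itself since the integers are distinct); and 12 integers whose partner 24−x falls outside [2,34].
Treating each of those 23 groups as a pigeonhole, one can pick one integer per group — 23 integers — with no two summing to 24.
The 24th integer lands in an occupied pair, forcing a sum of 24.

24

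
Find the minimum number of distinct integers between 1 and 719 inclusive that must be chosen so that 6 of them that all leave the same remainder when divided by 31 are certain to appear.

156

The 31 residue classes mod 31 are the pigeonholes.
With 155 integers one could put 5 in each residue class and have no class reach 6.
The 156th integer pushes some class to 6, so 31·5 + 1 = 156.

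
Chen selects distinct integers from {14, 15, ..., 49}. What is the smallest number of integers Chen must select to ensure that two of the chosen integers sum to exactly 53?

A set avoiding the sum 53 can contain at most one of each pair {x, 53−x}, plus the 10 elements whose complement lies outside the range.
The integers 27, …, 49 (23 of them) are such a set: any two sum to at least 27+28 = 55 > 53.
Any 24th integer completes one of the 13 pairs, so 24 choices force a sum of 53.

24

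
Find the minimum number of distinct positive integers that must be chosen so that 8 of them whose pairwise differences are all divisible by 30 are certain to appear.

211

Integers whose pairwise differences are multiples of 30 are exactly those sharing a remainder mod 30. The 30 residue classes mod 30 are the pigeonholes.
With 210 integers one could put 7 in each residue class and have no class reach 8.
The 211th integer pushes some class to 8, so 30·7 + 1 = 211.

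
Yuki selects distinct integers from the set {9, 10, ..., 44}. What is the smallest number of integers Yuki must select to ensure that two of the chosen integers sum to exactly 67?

A set avoiding the sum 67 can contain at most one of each pair {x, 67−x}, plus the 14 elements whose complement lies outside the range.
The integers 9, …, 33 (25 of them) are such a set: any two sum to at least 9+10 = 19 and at most 32+33 = 65 < 67.
By pigeonhole, any 26th integer completes one of the 11 pairs, so 26 choices force a sum of 67.

26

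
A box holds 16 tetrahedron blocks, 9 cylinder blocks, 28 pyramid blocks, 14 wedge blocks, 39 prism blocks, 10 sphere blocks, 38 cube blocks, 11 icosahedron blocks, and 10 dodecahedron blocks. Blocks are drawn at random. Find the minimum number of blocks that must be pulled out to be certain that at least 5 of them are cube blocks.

142

In the worst case for collecting cube blocks, every non-cube block comes out first.
There are 16 + 9 + 28 + 14 + 39 + 10 + 11 + 10 = 137 non-cube blocks altogether.
After those, each further block must be cube, so 137 + 5 = 142 draws guarantee 5 cube blocks.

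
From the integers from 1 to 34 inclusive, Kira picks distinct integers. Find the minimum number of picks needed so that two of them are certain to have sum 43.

Group the elements by complementary pair {x, 43−x}: {9,34}, {10,33}, {11,32}, …, giving 13 two-element pairs and 8 integers whose partner 43−x falls outside [1,34].
By the pigeonhole principle, treating each of those 21 groups as a pigeonhole, one can pick one integer per group — 21 integers — with no two summing to 43.
The 22nd integer lands in an occupied pair, forcing a sum of 43.

22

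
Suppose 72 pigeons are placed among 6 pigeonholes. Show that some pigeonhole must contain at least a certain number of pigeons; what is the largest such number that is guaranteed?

12

The 6 pigeonholes are the holes and the 72 pigeons are the pigeons.
If every pigeonhole held at most 11 pigeons, the total would be at most 6 × 11 = 66, which is less than 72.
So some pigeonhole holds at least ⌈72/6⌉ = 12 pigeons.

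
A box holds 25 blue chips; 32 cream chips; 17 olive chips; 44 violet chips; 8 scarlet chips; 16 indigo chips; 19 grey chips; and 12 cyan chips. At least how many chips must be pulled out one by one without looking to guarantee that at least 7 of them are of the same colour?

By the pigeonhole principle, the 8 colours are the holes; the chips drawn are the pigeons.
To avoid 7 of any one colour, the worst case takes at most 6 of each colour.
That gives 6 + 6 + 6 + 6 + 6 + 6 + 6 + 6 = 48 chips with no colour reaching 7.
The next chip forces some colour to 7, so 48 + 1 = 49.

49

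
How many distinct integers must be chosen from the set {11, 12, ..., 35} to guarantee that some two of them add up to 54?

18

Group the elements by complementary pair {x, 54−x}: {19,35}, {20,34}, {21,33}, …, giving 8 two-element pairs; the single value 27 (it cannot pair with itself since the integers are distinct); and 8 integers whose partner 54−x falls outside [11,35].
Treating each of those 17 groups as a pigeonhole, one can pick one integer per group — 17 integers — with no two summing to 54.
The 18th integer lands in an occupied pair, forcing a sum of 54.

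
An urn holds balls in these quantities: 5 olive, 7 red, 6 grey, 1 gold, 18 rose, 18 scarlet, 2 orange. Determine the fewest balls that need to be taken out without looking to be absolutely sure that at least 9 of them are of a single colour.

Put each drawn ball into a box by colour. The largest draw with every box below 9 takes min(count, 8) from each colour; colours with fewer than 8 contribute all they have.
Σ min(cᵢ, 8) = 5 + 7 + 6 + 1 + 8 + 8 + 2 = 37.
Draw number 37 + 1 = 38 must push one box to 9.

38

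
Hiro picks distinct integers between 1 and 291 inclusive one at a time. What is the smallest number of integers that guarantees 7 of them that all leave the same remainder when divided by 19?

The 19 residue classes mod 19 are the pigeonholes.
With 114 integers one could put 6 in each residue class and have no class reach 7.
The 115th integer pushes some class to 7, so 19·6 + 1 = 115.

115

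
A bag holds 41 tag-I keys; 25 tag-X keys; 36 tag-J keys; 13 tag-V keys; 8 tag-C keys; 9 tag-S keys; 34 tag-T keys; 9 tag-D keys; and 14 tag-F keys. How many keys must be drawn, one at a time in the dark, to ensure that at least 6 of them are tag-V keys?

In the worst case for collecting tag-V keys, every non-tag-V key comes out first.
There are 41 + 25 + 36 + 8 + 9 + 34 + 9 + 14 = 176 non-tag-V keys altogether.
After those, each further key must be tag-V, so 176 + 6 = 182 draws guarantee 6 tag-V keys.

182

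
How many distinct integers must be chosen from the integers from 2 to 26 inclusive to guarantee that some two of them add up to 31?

15

Group the elements by complementary pair {x, 31−x}: {5,26}, {6,25}, {7,24}, …, giving 11 two-element pairs and 3 integers whose partner 31−x falls outside [2,26].
By pigeonhole, treating each of those 14 groups as a pigeonhole, one can pick one integer per group — 14 integers — with no two summing to 31.
The 15th integer lands in an occupied pair, forcing a sum of 31.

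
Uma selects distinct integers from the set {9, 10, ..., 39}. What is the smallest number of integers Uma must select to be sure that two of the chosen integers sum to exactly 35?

A set avoiding the sum 35 can contain at most one of each pair {x, 35−x}, plus the 13 elements whose complement lies outside the range.
The integers 18, …, 39 (22 of them) are such a set: any two sum to at least 18+19 = 37 > 35.
By the pigeonhole principle, any 23rd integer completes one of the 9 pairs, so 23 choices force a sum of 35.

23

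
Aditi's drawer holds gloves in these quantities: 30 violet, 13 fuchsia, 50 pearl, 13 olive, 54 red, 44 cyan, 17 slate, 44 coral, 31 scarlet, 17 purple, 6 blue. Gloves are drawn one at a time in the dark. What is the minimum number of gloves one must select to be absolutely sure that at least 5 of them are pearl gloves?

274

In the worst case for collecting pearl gloves, every non-pearl glove comes out first.
There are 30 + 13 + 13 + 54 + 44 + 17 + 44 + 31 + 17 + 6 = 269 non-pearl gloves altogether.
After those, each further glove must be pearl, so 269 + 5 = 274 draws guarantee 5 pearl gloves.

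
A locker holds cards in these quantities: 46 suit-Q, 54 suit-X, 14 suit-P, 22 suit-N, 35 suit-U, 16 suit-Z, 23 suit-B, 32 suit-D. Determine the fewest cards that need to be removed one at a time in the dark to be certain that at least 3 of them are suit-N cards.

223

In the worst case for collecting suit-N cards, every non-suit-N card comes out first.
There are 46 + 54 + 14 + 35 + 16 + 23 + 32 = 220 non-suit-N cards altogether.
After those, each further card must be suit-N, so 220 + 3 = 223 draws guarantee 3 suit-N cards.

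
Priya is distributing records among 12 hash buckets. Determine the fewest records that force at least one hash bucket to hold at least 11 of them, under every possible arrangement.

With 120 records one could put exactly 10 in each of the 12 hash buckets, and no hash bucket would reach 11.
One more record must land in a hash bucket that already has 10, giving it 11.
So 12 × 10 + 1 = 121 records are required.

121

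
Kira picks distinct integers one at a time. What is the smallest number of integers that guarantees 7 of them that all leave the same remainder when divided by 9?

55

By pigeonhole, the 9 residue classes mod 9 are the pigeonholes.
With 54 integers one could put 6 in each residue class and have no class reach 7.
The 55th integer pushes some class to 7, so 9·6 + 1 = 55.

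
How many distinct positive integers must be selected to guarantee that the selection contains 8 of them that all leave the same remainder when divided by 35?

The 35 residue classes mod 35 are the pigeonholes.
With 245 integers one could put 7 in each residue class and have no class reach 8.
The 246th integer pushes some class to 8, so 35·7 + 1 = 246.

246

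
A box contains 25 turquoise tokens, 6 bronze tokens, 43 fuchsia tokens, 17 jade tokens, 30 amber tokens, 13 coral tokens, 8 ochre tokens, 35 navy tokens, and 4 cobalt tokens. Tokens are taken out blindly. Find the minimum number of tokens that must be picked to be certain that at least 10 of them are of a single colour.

By the pigeonhole principle, the 9 colours are the holes; the tokens drawn are the pigeons.
To avoid 10 of any one colour, the worst case takes at most 9 of each colour, or every token of a colour that has fewer than 9.
That gives 9 + 6 + 9 + 9 + 9 + 9 + 8 + 9 + 4 = 72 tokens with no colour reaching 10.
The next token forces some colour to 10, so 72 + 1 = 73.

73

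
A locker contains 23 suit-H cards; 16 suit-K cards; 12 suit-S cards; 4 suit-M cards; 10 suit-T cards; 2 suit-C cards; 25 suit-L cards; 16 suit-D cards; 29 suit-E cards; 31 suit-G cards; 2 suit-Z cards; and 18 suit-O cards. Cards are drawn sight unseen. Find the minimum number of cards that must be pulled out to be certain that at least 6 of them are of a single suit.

An adversary could hand out at most 5 cards per suit (suit-M, suit-C, suit-Z run out sooner): 5 + 5 + 5 + 4 + 5 + 2 + 5 + 5 + 5 + 5 + 2 + 5 = 53 cards and still no suit has 6.
Pigeonhole: one more card lands in a suit already at 5, so 54 draws are enough and 53 are not.

54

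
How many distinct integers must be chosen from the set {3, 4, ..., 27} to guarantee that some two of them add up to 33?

Group the elements by complementary pair {x, 33−x}: {6,27}, {7,26}, {8,25}, …, giving 11 two-element pairs and 3 integers whose partner 33−x falls outside [3,27].
By the pigeonhole principle, treating each of those 14 groups as a pigeonhole, one can pick one integer per group — 14 integers — with no two summing to 33.
The 15th integer lands in an occupied pair, forcing a sum of 33.

15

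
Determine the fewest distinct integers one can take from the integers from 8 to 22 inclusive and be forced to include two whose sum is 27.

10

Group the elements by complementary pair {x, 27−x}: {8,19}, {9,18}, {10,17}, …, giving 6 two-element pairs and 3 integers whose partner 27−x falls outside [8,22].
Pigeonhole: treating each of those 9 groups as a pigeonhole, one can pick one integer per group — 9 integers — with no two summing to 27.
The 10th integer lands in an occupied pair, forcing a sum of 27.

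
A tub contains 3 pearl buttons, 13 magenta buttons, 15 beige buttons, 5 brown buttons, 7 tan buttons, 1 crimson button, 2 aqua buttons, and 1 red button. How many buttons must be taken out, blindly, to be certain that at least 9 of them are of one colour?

By pigeonhole, put each drawn button into a box by colour. The largest draw with every box below 9 takes min(count, 8) from each colour; colours with fewer than 8 contribute all they have.
Σ min(cᵢ, 8) = 3 + 8 + 8 + 5 + 7 + 1 + 2 + 1 = 35.
Draw number 35 + 1 = 36 must push one box to 9.

36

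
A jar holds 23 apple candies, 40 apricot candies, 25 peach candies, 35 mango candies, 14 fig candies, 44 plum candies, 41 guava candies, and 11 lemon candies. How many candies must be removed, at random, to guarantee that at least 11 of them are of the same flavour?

Pigeonhole: put each drawn candy into a box by flavour. The largest draw with every box below 11 takes min(count, 10) from each flavour.
Σ min(cᵢ, 10) = 10 + 10 + 10 + 10 + 10 + 10 + 10 + 10 = 80.
Draw number 80 + 1 = 81 must push one box to 11.

81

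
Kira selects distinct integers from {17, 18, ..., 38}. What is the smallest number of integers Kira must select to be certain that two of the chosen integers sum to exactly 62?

Group the elements by complementary pair {x, 62−x}: {24,38}, {25,37}, {26,36}, …, giving 7 two-element pairs, the single value 31 (it cannot pair with itself since the integers are distinct), and 7 integers whose partner 62−x falls outside [17,38].
By the pigeonhole principle, treating each of those 15 groups as a pigeonhole, one can pick one integer per group — 15 integers — with no two summing to 62.
The 16th integer lands in an occupied pair, forcing a sum of 62.

16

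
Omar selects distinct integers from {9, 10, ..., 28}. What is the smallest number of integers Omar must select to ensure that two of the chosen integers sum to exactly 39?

Group the elements by complementary pair {x, 39−x}: {11,28}, {12,27}, {13,26}, …, giving 9 two-element pairs and 2 integers whose partner 39−x falls outside [9,28].
Pigeonhole: treating each of those 11 groups as a pigeonhole, one can pick one integer per group — 11 integers — with no two summing to 39.
The 12th integer lands in an occupied pair, forcing a sum of 39.

12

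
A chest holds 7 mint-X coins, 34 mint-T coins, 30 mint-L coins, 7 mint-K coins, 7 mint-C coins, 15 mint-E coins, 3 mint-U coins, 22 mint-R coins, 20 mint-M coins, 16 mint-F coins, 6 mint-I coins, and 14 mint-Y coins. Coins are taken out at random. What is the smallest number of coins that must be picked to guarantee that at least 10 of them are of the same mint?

An adversary could hand out at most 9 coins per mint (5 mints run out sooner): 7 + 9 + 9 + 7 + 7 + 9 + 3 + 9 + 9 + 9 + 6 + 9 = 93 coins and still no mint has 10.
One more coin lands in a mint already at 9, so 94 draws are enough and 93 are not.

94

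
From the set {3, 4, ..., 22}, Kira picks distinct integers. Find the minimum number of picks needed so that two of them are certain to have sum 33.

15

Group the elements by complementary pair {x, 33−x}: {11,22}, {12,21}, {13,20}, …, giving 6 two-element pairs and 8 integers whose partner 33−x falls outside [3,22].
By the pigeonhole principle, treating each of those 14 groups as a pigeonhole, one can pick one integer per group — 14 integers — with no two summing to 33.
The 15th integer lands in an occupied pair, forcing a sum of 33.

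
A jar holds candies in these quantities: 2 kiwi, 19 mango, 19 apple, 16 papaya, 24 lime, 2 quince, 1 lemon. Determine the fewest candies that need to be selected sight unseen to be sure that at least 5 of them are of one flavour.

22

An adversary could hand out at most 4 candies per flavour (kiwi, quince, lemon run out sooner): 2 + 4 + 4 + 4 + 4 + 2 + 1 = 21 candies and still no flavour has 5.
By pigeonhole, one more candy lands in a flavour already at 4, so 22 draws are enough and 21 are not.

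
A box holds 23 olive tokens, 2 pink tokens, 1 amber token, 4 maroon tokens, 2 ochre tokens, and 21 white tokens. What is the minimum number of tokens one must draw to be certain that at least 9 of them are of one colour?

By the pigeonhole principle, put each drawn token into a box by colour. The largest draw with every box below 9 takes min(count, 8) from each colour; colours with fewer than 8 contribute all they have.
Σ min(cᵢ, 8) = 8 + 2 + 1 + 4 + 2 + 8 = 25.
Draw number 25 + 1 = 26 must push one box to 9.

26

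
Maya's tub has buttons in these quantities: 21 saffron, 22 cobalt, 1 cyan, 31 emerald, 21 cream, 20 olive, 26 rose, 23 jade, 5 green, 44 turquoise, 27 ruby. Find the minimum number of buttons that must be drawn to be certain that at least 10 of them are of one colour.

88

By pigeonhole, the 11 colours are the holes; the buttons drawn are the pigeons.
To avoid 10 of any one colour, the worst case takes at most 9 of each colour, or every button of a colour that has fewer than 9.
That gives 9 + 9 + 1 + 9 + 9 + 9 + 9 + 9 + 5 + 9 + 9 = 87 buttons with no colour reaching 10.
The next button forces some colour to 10, so 87 + 1 = 88.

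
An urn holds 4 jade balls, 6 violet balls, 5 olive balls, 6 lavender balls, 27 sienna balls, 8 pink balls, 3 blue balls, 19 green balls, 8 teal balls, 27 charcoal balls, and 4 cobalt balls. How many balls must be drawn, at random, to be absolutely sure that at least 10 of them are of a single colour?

By the pigeonhole principle, put each drawn ball into a box by colour. The largest draw with every box below 10 takes min(count, 9) from each colour; colours with fewer than 9 contribute all they have.
Σ min(cᵢ, 9) = 4 + 6 + 5 + 6 + 9 + 8 + 3 + 9 + 8 + 9 + 4 = 71.
Draw number 71 + 1 = 72 must push one box to 10.

72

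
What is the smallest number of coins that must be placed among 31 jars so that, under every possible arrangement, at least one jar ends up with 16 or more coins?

466

With 465 coins one could put exactly 15 in each of the 31 jars, and no jar would reach 16.
By the pigeonhole principle, one more coin must land in a jar that already has 15, giving it 16.
So 31 × 15 + 1 = 466 coins are required.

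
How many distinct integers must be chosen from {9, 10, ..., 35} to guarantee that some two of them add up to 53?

19

Group the elements by complementary pair {x, 53−x}: {18,35}, {19,34}, {20,33}, …, giving 9 two-element pairs and 9 integers whose partner 53−x falls outside [9,35].
Treating each of those 18 groups as a pigeonhole, one can pick one integer per group — 18 integers — with no two summing to 53.
The 19th integer lands in an occupied pair, forcing a sum of 53.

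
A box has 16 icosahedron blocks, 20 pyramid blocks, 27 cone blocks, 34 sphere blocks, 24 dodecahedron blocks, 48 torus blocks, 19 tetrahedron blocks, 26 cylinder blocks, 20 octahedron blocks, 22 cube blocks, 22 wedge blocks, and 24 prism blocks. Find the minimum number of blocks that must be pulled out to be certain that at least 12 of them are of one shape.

133

The 12 shapes are the holes; the blocks drawn are the pigeons.
To avoid 12 of any one shape, the worst case takes at most 11 of each shape.
That gives 11 + 11 + 11 + 11 + 11 + 11 + 11 + 11 + 11 + 11 + 11 + 11 = 132 blocks with no shape reaching 12.
The next block forces some shape to 12, so 132 + 1 = 133.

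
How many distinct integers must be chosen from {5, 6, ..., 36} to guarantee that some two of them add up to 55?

24

Two chosen integers sum to 55 exactly when both halves of some pair {x, 55−x} with 19 ≤ x ≤ 55−x ≤ 36 are chosen — 9 such pairs.
The remaining 14 elements (those with no distinct partner in range) can never complete a 55-sum, so the worst case takes all of them and one from each pair: 14 + 9 = 23.
The 24th integer has to be the second member of some pair, so 23 + 1 = 24.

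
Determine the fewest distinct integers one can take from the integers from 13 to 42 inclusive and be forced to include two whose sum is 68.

23

A set avoiding the sum 68 can contain at most one of each pair {x, 68−x}, plus the 14 elements whose complement lies outside the range or equal to its own complement.
The integers 13, …, 34 (22 of them) are such a set: any two sum to at least 13+14 = 27 and at most 33+34 = 67 < 68.
Any 23rd integer completes one of the 8 pairs, so 23 choices force a sum of 68.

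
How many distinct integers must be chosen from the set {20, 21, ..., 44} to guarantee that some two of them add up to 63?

14

Two chosen integers sum to 63 exactly when both halves of some pair {x, 63−x} with 20 ≤ x ≤ 63−x ≤ 43 are chosen — 12 such pairs.
The remaining 1 element (those with no distinct partner in range) can never complete a 63-sum, so the worst case takes all of them and one from each pair: 1 + 12 = 13.
By the pigeonhole principle, the 14th integer has to be the second member of some pair, so 13 + 1 = 14.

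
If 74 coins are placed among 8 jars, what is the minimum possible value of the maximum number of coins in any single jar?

10

By the pigeonhole principle, the 8 jars are the holes and the 74 coins are the pigeons.
If every jar held at most 9 coins, the total would be at most 8 × 9 = 72, which is less than 74.
So some jar holds at least ⌈74/8⌉ = 10 coins.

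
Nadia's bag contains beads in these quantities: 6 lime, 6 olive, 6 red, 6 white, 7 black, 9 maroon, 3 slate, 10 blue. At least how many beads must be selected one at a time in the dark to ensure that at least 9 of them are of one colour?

By pigeonhole, put each drawn bead into a box by colour. The largest draw with every box below 9 takes min(count, 8) from each colour; colours with fewer than 8 contribute all they have.
Σ min(cᵢ, 8) = 6 + 6 + 6 + 6 + 7 + 8 + 3 + 8 = 50.
Draw number 50 + 1 = 51 must push one box to 9.

51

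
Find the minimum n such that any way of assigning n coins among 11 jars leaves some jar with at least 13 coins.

With 132 coins one could put exactly 12 in each of the 11 jars, and no jar would reach 13.
Pigeonhole: one more coin must land in a jar that already has 12, giving it 13.
So 11 × 12 + 1 = 133 coins are required.

133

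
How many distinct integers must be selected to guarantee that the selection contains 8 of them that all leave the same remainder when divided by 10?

By pigeonhole, the 10 residue classes mod 10 are the pigeonholes.
With 70 integers one could put 7 in each residue class and have no class reach 8.
The 71st integer pushes some class to 8, so 10·7 + 1 = 71.

71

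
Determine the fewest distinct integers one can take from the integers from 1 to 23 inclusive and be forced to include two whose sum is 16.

17

Two chosen integers sum to 16 exactly when both halves of some pair {x, 16−x} with 1 ≤ x ≤ 16−x ≤ 15 are chosen — 7 such pairs.
The remaining 9 elements (those with no distinct partner in range) can never complete a 16-sum, so the worst case takes all of them and one from each pair: 9 + 7 = 16.
By the pigeonhole principle, the 17th integer has to be the second member of some pair, so 16 + 1 = 17.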